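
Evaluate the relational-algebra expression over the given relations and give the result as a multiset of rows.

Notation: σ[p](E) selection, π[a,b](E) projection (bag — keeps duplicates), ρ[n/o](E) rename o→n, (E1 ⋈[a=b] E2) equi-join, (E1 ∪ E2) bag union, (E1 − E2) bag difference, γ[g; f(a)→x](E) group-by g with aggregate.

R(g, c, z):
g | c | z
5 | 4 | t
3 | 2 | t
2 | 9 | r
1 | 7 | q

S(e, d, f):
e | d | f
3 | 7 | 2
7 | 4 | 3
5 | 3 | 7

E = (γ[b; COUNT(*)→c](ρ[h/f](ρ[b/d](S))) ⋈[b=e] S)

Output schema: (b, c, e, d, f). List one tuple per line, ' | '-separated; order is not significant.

Row counts bottom-up:
  S → 3
  ρ[b/d](S) → 3
  ρ[h/f](ρ[b/d](S)) → 3
  γ[b; COUNT(*)→c](ρ[h/f](ρ[b/d](S))) → 3
  S → 3
  (γ[b; COUNT(*)→c](ρ[h/f](ρ[b/d](S))) ⋈[b=e] S) → 2

== RESULT ==
b | c | e | d | f
3 | 1 | 3 | 7 | 2
7 | 1 | 7 | 4 | 3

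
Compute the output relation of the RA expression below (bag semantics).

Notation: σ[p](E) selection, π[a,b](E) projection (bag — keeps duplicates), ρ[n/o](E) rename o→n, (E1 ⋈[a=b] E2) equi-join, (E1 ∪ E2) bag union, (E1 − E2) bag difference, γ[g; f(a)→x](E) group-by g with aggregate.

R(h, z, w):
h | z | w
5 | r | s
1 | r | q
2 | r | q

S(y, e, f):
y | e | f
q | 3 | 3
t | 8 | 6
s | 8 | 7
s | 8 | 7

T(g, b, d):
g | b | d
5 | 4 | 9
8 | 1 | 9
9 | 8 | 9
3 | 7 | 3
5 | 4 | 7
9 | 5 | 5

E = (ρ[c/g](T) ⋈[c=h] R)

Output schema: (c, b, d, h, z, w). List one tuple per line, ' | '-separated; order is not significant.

Row counts bottom-up:
  T → 6
  ρ[c/g](T) → 6
  R → 3
  (ρ[c/g](T) ⋈[c=h] R) → 2

== RESULT ==
c | b | d | h | z | w
5 | 4 | 7 | 5 | r | s
5 | 4 | 9 | 5 | r | s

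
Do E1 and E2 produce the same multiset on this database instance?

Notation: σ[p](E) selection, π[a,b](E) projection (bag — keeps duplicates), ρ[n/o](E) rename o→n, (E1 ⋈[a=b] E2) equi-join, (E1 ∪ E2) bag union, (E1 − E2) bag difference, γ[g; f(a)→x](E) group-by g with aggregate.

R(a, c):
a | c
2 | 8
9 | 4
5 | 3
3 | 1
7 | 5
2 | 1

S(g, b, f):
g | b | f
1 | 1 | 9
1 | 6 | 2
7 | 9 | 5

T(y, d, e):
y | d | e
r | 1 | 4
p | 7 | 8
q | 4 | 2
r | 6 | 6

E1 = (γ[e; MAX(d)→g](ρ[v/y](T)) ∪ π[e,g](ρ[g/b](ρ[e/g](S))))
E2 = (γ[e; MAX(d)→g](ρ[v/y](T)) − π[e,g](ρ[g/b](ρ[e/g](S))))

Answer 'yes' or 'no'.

E1 row counts bottom-up:
  T → 4
  ρ[v/y](T) → 4
  γ[e; MAX(d)→g](ρ[v/y](T)) → 4
  S → 3
  ρ[e/g](S) → 3
  ρ[g/b](ρ[e/g](S)) → 3
  π[e,g](ρ[g/b](ρ[e/g](S))) → 3
  (γ[e; MAX(d)→g](ρ[v/y](T)) ∪ π[e,g](ρ[g/b](ρ[e/g](S)))) → 7
E2 row counts bottom-up:
  T → 4
  ρ[v/y](T) → 4
  γ[e; MAX(d)→g](ρ[v/y](T)) → 4
  S → 3
  ρ[e/g](S) → 3
  ρ[g/b](ρ[e/g](S)) → 3
  π[e,g](ρ[g/b](ρ[e/g](S))) → 3
  (γ[e; MAX(d)→g](ρ[v/y](T)) − π[e,g](ρ[g/b](ρ[e/g](S)))) → 4

E1 result:
e | g
1 | 1
1 | 6
2 | 4
4 | 1
6 | 6
7 | 9
8 | 7
E2 result:
e | g
2 | 4
4 | 1
6 | 6
8 | 7
Witness: (1, 1) appears 1× in E1 but 0× in E2.

no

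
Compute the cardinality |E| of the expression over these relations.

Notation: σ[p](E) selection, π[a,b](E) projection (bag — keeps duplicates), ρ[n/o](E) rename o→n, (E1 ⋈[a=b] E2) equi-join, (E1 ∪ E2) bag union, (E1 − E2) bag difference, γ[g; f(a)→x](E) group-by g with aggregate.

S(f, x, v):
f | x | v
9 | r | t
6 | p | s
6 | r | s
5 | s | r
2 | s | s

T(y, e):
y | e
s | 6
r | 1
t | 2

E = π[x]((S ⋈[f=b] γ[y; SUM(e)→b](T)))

Per-node cardinality:
  S → 5
  T → 3
  γ[y; SUM(e)→b](T) → 3
  (S ⋈[f=b] γ[y; SUM(e)→b](T)) → 3
  π[x]((S ⋈[f=b] γ[y; SUM(e)→b](T))) → 3

|E| = 3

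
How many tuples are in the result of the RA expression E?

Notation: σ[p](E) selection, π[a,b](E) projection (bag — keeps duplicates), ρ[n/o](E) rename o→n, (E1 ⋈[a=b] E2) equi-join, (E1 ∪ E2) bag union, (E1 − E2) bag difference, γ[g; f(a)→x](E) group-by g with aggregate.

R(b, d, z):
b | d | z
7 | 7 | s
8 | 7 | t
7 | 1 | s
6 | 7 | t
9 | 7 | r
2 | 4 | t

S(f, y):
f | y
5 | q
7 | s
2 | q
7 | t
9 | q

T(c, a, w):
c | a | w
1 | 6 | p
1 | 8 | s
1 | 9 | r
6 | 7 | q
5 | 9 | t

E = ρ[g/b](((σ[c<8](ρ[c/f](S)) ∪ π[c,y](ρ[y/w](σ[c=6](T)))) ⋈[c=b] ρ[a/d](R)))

Stepwise |·|:
  S → 5
  ρ[c/f](S) → 5
  σ[c<8](ρ[c/f](S)) → 4
  T → 5
  σ[c=6](T) → 1
  ρ[y/w](σ[c=6](T)) → 1
  π[c,y](ρ[y/w](σ[c=6](T))) → 1
  (σ[c<8](ρ[c/f](S)) ∪ π[c,y](ρ[y/w](σ[c=6](T)))) → 5
  R → 6
  ρ[a/d](R) → 6
  ((σ[c<8](ρ[c/f](S)) ∪ π[c,y](ρ[y/w](σ[c=6](T)))) ⋈[c=b] ρ[a/d](R)) → 6
  ρ[g/b](((σ[c<8](ρ[c/f](S)) ∪ π[c,y](ρ[y/w](σ[c=6](T)))) ⋈[c=b] ρ[a/d](R))) → 6

|E| = 6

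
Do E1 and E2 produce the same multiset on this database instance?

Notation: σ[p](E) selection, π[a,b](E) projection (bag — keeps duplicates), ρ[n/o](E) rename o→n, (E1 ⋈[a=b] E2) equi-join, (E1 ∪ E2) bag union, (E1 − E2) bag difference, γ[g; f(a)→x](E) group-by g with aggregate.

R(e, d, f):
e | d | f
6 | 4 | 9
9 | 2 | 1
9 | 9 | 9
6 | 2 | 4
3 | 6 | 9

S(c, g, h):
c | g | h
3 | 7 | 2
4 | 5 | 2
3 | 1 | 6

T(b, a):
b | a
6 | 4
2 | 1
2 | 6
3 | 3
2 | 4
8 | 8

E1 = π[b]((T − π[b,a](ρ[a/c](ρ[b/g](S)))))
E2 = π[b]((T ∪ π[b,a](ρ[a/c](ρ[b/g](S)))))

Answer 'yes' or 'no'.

E1 row counts bottom-up:
  T → 6
  S → 3
  ρ[b/g](S) → 3
  ρ[a/c](ρ[b/g](S)) → 3
  π[b,a](ρ[a/c](ρ[b/g](S))) → 3
  (T − π[b,a](ρ[a/c](ρ[b/g](S)))) → 6
  π[b]((T − π[b,a](ρ[a/c](ρ[b/g](S))))) → 6
E2 row counts bottom-up:
  T → 6
  S → 3
  ρ[b/g](S) → 3
  ρ[a/c](ρ[b/g](S)) → 3
  π[b,a](ρ[a/c](ρ[b/g](S))) → 3
  (T ∪ π[b,a](ρ[a/c](ρ[b/g](S)))) → 9
  π[b]((T ∪ π[b,a](ρ[a/c](ρ[b/g](S))))) → 9

E1 result:
b
2
2
2
3
6
8
E2 result:
b
1
2
2
2
3
5
6
7
8
Witness: (5,) appears 0× in E1 but 1× in E2.

no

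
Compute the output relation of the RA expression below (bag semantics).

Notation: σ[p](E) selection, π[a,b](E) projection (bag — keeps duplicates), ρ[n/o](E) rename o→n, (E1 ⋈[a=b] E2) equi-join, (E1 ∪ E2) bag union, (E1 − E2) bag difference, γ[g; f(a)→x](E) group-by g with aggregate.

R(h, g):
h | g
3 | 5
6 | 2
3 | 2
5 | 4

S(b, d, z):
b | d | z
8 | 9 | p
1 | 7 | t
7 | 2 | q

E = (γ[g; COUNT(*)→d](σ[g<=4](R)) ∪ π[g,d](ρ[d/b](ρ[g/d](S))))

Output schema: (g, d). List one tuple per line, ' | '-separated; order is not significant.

Per-node cardinality:
  R → 4
  σ[g<=4](R) → 3
  γ[g; COUNT(*)→d](σ[g<=4](R)) → 2
  S → 3
  ρ[g/d](S) → 3
  ρ[d/b](ρ[g/d](S)) → 3
  π[g,d](ρ[d/b](ρ[g/d](S))) → 3
  (γ[g; COUNT(*)→d](σ[g<=4](R)) ∪ π[g,d](ρ[d/b](ρ[g/d](S)))) → 5

== RESULT ==
g | d
2 | 2
2 | 7
4 | 1
7 | 1
9 | 8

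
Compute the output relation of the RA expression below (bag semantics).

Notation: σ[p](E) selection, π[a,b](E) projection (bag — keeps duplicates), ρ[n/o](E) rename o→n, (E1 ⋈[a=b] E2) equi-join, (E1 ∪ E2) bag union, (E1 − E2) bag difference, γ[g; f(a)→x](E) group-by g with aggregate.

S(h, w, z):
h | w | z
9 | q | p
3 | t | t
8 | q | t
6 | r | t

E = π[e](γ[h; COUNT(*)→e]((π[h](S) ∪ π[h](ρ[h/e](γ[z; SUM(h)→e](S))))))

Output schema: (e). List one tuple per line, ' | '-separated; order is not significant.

Per-node cardinality:
  S → 4
  π[h](S) → 4
  S → 4
  γ[z; SUM(h)→e](S) → 2
  ρ[h/e](γ[z; SUM(h)→e](S)) → 2
  π[h](ρ[h/e](γ[z; SUM(h)→e](S))) → 2
  (π[h](S) ∪ π[h](ρ[h/e](γ[z; SUM(h)→e](S)))) → 6
  γ[h; COUNT(*)→e]((π[h](S) ∪ π[h](ρ[h/e](γ[z; SUM(h)→e](S))))) → 5
  π[e](γ[h; COUNT(*)→e]((π[h](S) ∪ π[h](ρ[h/e](γ[z; SUM(h)→e](S)))))) → 5

== RESULT ==
e
1
1
1
1
2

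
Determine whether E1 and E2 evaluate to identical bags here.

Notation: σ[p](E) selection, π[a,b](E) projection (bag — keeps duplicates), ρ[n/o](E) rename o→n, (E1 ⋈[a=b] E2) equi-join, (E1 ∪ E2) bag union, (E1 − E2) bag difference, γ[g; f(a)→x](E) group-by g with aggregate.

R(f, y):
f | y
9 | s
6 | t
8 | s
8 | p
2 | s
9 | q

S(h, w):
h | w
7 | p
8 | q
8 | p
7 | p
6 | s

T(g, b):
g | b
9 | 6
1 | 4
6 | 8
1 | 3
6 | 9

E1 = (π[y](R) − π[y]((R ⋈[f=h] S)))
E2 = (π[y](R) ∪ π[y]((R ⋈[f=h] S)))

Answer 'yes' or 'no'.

E1 row counts bottom-up:
  R → 6
  π[y](R) → 6
  R → 6
  S → 5
  (R ⋈[f=h] S) → 5
  π[y]((R ⋈[f=h] S)) → 5
  (π[y](R) − π[y]((R ⋈[f=h] S))) → 2
E2 row counts bottom-up:
  R → 6
  π[y](R) → 6
  R → 6
  S → 5
  (R ⋈[f=h] S) → 5
  π[y]((R ⋈[f=h] S)) → 5
  (π[y](R) ∪ π[y]((R ⋈[f=h] S))) → 11

E1 result:
y
q
s
E2 result:
y
p
p
p
q
s
s
s
s
s
t
t
Witness: ('t',) appears 0× in E1 but 2× in E2.

no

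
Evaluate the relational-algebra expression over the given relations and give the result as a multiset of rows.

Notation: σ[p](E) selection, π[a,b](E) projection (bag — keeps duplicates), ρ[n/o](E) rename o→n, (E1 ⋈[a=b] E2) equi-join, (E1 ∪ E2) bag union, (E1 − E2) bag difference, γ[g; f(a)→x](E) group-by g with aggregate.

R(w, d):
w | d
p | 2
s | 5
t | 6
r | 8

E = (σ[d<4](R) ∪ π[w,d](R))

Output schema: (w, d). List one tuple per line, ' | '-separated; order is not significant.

Stepwise |·|:
  R → 4
  σ[d<4](R) → 1
  R → 4
  π[w,d](R) → 4
  (σ[d<4](R) ∪ π[w,d](R)) → 5

== RESULT ==
w | d
p | 2
p | 2
r | 8
s | 5
t | 6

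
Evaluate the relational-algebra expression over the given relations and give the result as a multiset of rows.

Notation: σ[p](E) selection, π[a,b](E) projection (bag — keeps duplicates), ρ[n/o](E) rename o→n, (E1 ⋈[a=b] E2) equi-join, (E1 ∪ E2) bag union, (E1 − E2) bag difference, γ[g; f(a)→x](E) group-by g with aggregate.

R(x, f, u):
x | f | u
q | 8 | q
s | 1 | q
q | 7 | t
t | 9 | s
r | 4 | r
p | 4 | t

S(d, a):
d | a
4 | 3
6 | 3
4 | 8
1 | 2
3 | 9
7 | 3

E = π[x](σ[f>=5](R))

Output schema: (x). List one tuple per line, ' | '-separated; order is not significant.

Subexpression sizes:
  R → 6
  σ[f>=5](R) → 3
  π[x](σ[f>=5](R)) → 3

== RESULT ==
x
q
q
t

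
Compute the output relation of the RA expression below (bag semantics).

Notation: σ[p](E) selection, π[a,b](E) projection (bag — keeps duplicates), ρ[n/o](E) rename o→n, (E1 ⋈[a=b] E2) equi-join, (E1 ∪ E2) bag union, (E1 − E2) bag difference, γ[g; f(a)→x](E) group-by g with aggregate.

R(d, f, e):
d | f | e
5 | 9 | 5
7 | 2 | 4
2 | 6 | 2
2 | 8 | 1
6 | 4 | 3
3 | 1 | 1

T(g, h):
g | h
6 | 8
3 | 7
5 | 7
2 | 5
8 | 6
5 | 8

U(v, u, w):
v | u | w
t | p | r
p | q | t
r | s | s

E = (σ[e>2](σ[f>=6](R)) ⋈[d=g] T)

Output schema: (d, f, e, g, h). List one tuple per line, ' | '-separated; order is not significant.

Per-node cardinality:
  R → 6
  σ[f>=6](R) → 3
  σ[e>2](σ[f>=6](R)) → 1
  T → 6
  (σ[e>2](σ[f>=6](R)) ⋈[d=g] T) → 2

== RESULT ==
d | f | e | g | h
5 | 9 | 5 | 5 | 7
5 | 9 | 5 | 5 | 8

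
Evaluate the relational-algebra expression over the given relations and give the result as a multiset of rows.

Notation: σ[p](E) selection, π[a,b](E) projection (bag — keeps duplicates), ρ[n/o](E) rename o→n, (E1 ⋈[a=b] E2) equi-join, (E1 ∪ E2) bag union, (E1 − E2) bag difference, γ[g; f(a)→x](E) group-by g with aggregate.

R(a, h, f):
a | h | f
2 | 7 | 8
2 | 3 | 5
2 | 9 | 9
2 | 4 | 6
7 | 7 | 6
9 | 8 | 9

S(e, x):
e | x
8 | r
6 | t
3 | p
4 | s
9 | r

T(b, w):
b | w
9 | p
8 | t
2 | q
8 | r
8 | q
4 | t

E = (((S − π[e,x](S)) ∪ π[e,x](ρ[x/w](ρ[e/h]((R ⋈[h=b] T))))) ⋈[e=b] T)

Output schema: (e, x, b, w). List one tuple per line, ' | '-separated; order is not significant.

Stepwise |·|:
  S → 5
  S → 5
  π[e,x](S) → 5
  (S − π[e,x](S)) → 0
  R → 6
  T → 6
  (R ⋈[h=b] T) → 5
  ρ[e/h]((R ⋈[h=b] T)) → 5
  ρ[x/w](ρ[e/h]((R ⋈[h=b] T))) → 5
  π[e,x](ρ[x/w](ρ[e/h]((R ⋈[h=b] T)))) → 5
  ((S − π[e,x](S)) ∪ π[e,x](ρ[x/w](ρ[e/h]((R ⋈[h=b] T))))) → 5
  T → 6
  (((S − π[e,x](S)) ∪ π[e,x](ρ[x/w](ρ[e/h]((R ⋈[h=b] T))))) ⋈[e=b] T) → 11

== RESULT ==
e | x | b | w
4 | t | 4 | t
8 | q | 8 | q
8 | q | 8 | r
8 | q | 8 | t
8 | r | 8 | q
8 | r | 8 | r
8 | r | 8 | t
8 | t | 8 | q
8 | t | 8 | r
8 | t | 8 | t
9 | p | 9 | p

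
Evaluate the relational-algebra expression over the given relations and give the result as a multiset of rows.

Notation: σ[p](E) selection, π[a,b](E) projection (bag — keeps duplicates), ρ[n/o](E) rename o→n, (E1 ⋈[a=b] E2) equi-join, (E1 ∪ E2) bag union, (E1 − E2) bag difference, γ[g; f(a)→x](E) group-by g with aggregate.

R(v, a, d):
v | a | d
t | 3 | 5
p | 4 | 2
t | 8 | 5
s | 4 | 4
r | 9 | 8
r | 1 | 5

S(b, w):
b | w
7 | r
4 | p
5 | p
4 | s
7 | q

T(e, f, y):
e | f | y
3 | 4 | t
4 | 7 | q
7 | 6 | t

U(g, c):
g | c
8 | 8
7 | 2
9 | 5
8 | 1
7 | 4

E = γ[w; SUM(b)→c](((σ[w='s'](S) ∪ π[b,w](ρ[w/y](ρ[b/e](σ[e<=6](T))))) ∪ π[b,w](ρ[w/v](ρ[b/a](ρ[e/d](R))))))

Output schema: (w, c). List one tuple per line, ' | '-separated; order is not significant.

Subexpression sizes:
  S → 5
  σ[w='s'](S) → 1
  T → 3
  σ[e<=6](T) → 2
  ρ[b/e](σ[e<=6](T)) → 2
  ρ[w/y](ρ[b/e](σ[e<=6](T))) → 2
  π[b,w](ρ[w/y](ρ[b/e](σ[e<=6](T)))) → 2
  (σ[w='s'](S) ∪ π[b,w](ρ[w/y](ρ[b/e](σ[e<=6](T))))) → 3
  R → 6
  ρ[e/d](R) → 6
  ρ[b/a](ρ[e/d](R)) → 6
  ρ[w/v](ρ[b/a](ρ[e/d](R))) → 6
  π[b,w](ρ[w/v](ρ[b/a](ρ[e/d](R)))) → 6
  ((σ[w='s'](S) ∪ π[b,w](ρ[w/y](ρ[b/e](σ[e<=6](T))))) ∪ π[b,w](ρ[w/v](ρ[b/a](ρ[e/d](R))))) → 9
  γ[w; SUM(b)→c](((σ[w='s'](S) ∪ π[b,w](ρ[w/y](ρ[b/e](σ[e<=6](T))))) ∪ π[b,w](ρ[w/v](ρ[b/a](ρ[e/d](R)))))) → 5

== RESULT ==
w | c
p | 4
q | 4
r | 10
s | 8
t | 14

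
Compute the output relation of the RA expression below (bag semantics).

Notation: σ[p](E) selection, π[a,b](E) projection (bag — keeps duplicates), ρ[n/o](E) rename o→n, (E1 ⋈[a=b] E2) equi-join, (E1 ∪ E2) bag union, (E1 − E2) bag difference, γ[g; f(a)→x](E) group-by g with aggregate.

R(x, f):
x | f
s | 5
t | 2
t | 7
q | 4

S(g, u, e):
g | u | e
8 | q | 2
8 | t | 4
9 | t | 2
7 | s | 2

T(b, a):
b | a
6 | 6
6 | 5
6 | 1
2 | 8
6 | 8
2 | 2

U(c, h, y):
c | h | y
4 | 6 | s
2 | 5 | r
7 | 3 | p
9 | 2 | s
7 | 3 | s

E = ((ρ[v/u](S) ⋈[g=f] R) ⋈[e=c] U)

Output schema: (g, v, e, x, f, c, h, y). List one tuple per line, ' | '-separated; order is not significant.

Stepwise |·|:
  S → 4
  ρ[v/u](S) → 4
  R → 4
  (ρ[v/u](S) ⋈[g=f] R) → 1
  U → 5
  ((ρ[v/u](S) ⋈[g=f] R) ⋈[e=c] U) → 1

== RESULT ==
g | v | e | x | f | c | h | y
7 | s | 2 | t | 7 | 2 | 5 | r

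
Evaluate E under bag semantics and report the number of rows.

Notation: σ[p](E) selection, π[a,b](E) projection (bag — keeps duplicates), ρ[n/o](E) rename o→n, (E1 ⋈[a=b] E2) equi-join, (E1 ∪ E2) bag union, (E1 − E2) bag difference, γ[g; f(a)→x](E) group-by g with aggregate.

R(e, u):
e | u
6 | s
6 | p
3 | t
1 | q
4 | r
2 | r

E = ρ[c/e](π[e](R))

Subexpression sizes:
  R → 6
  π[e](R) → 6
  ρ[c/e](π[e](R)) → 6

|E| = 6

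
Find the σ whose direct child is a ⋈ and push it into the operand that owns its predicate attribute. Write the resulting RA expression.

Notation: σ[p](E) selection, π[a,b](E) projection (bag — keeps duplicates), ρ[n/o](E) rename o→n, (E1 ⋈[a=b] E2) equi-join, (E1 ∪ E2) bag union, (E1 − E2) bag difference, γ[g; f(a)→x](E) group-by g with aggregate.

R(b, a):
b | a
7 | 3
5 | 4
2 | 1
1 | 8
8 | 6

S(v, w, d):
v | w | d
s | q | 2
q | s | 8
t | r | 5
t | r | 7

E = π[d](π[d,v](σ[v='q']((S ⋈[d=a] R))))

σ filters on v, owned by the left side.
E' = π[d](π[d,v]((σ[v='q'](S) ⋈[d=a] R)))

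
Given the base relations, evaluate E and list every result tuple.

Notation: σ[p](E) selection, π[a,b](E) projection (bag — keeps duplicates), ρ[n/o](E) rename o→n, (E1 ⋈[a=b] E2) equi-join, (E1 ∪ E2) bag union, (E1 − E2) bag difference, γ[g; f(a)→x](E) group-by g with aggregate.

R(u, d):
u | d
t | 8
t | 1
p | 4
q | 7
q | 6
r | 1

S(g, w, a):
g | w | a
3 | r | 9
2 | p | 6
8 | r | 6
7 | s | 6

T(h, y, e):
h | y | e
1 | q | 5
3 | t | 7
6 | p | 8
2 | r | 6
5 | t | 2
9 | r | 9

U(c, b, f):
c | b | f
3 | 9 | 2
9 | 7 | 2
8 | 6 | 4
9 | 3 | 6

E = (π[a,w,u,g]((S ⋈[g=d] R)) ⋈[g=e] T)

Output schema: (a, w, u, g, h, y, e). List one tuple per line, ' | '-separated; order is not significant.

Stepwise |·|:
  S → 4
  R → 6
  (S ⋈[g=d] R) → 2
  π[a,w,u,g]((S ⋈[g=d] R)) → 2
  T → 6
  (π[a,w,u,g]((S ⋈[g=d] R)) ⋈[g=e] T) → 2

== RESULT ==
a | w | u | g | h | y | e
6 | r | t | 8 | 6 | p | 8
6 | s | q | 7 | 3 | t | 7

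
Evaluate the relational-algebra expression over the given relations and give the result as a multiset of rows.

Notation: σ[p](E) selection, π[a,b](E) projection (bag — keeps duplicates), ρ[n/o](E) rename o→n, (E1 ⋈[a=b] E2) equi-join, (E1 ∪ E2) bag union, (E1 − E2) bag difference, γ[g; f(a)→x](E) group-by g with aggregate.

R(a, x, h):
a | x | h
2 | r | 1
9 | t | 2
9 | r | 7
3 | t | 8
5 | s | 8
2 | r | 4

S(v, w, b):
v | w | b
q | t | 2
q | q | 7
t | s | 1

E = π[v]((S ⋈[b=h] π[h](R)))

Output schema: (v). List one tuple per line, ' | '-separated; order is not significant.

Per-node cardinality:
  S → 3
  R → 6
  π[h](R) → 6
  (S ⋈[b=h] π[h](R)) → 3
  π[v]((S ⋈[b=h] π[h](R))) → 3

== RESULT ==
v
q
q
t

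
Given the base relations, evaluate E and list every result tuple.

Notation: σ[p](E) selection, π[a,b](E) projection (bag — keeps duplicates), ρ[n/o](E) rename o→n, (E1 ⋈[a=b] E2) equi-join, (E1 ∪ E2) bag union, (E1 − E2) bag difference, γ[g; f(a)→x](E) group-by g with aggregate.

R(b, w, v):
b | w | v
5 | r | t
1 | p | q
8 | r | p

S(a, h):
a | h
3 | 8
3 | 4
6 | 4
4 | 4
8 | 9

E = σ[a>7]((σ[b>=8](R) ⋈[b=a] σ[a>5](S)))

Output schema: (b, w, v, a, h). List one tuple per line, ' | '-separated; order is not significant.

Row counts bottom-up:
  R → 3
  σ[b>=8](R) → 1
  S → 5
  σ[a>5](S) → 2
  (σ[b>=8](R) ⋈[b=a] σ[a>5](S)) → 1
  σ[a>7]((σ[b>=8](R) ⋈[b=a] σ[a>5](S))) → 1

== RESULT ==
b | w | v | a | h
8 | r | p | 8 | 9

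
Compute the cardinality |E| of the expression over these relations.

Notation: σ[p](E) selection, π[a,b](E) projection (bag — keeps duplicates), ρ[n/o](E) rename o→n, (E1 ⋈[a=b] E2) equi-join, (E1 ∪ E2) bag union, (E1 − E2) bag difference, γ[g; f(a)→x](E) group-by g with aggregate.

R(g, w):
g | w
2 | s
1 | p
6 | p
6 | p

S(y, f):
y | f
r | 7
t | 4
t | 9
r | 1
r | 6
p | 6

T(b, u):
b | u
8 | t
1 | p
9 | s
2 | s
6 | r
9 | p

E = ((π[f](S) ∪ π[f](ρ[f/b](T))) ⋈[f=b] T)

Row counts bottom-up:
  S → 6
  π[f](S) → 6
  T → 6
  ρ[f/b](T) → 6
  π[f](ρ[f/b](T)) → 6
  (π[f](S) ∪ π[f](ρ[f/b](T))) → 12
  T → 6
  ((π[f](S) ∪ π[f](ρ[f/b](T))) ⋈[f=b] T) → 13

|E| = 13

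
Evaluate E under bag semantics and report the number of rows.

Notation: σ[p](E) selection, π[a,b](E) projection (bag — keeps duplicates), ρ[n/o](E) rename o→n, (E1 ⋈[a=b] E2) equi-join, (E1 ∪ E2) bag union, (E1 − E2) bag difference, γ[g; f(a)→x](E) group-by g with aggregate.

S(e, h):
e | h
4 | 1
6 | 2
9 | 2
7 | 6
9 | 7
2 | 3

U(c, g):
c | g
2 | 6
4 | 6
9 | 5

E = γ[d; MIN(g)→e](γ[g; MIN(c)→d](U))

Row counts bottom-up:
  U → 3
  γ[g; MIN(c)→d](U) → 2
  γ[d; MIN(g)→e](γ[g; MIN(c)→d](U)) → 2

|E| = 2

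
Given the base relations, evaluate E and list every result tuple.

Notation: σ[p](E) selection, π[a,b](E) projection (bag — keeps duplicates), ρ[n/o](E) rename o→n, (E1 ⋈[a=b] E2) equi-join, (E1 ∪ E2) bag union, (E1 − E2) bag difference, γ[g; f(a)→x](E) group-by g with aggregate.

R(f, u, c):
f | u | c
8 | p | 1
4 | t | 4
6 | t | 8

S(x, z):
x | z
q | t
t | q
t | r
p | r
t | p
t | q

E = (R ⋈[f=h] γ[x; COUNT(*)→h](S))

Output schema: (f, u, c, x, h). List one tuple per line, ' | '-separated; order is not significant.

Subexpression sizes:
  R → 3
  S → 6
  γ[x; COUNT(*)→h](S) → 3
  (R ⋈[f=h] γ[x; COUNT(*)→h](S)) → 1

== RESULT ==
f | u | c | x | h
4 | t | 4 | t | 4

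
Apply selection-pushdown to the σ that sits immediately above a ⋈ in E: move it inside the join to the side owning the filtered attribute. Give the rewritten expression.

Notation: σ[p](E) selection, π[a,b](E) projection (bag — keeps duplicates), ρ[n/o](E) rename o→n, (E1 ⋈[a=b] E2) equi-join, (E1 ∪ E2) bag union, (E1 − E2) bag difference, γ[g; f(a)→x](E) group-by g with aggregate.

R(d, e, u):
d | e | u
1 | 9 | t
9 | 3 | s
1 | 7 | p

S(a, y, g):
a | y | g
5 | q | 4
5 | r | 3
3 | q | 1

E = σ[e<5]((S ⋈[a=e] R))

σ filters on e, owned by the right side.
E' = (S ⋈[a=e] σ[e<5](R))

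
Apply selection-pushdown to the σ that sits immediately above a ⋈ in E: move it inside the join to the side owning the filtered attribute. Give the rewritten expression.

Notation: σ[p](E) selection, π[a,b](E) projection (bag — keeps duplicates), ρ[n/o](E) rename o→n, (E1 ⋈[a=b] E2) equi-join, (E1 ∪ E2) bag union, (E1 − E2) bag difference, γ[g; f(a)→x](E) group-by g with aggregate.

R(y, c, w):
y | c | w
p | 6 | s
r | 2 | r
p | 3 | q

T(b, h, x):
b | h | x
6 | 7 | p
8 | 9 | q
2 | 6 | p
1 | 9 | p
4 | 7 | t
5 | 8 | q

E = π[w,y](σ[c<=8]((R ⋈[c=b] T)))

σ filters on c, owned by the left side.
E' = π[w,y]((σ[c<=8](R) ⋈[c=b] T))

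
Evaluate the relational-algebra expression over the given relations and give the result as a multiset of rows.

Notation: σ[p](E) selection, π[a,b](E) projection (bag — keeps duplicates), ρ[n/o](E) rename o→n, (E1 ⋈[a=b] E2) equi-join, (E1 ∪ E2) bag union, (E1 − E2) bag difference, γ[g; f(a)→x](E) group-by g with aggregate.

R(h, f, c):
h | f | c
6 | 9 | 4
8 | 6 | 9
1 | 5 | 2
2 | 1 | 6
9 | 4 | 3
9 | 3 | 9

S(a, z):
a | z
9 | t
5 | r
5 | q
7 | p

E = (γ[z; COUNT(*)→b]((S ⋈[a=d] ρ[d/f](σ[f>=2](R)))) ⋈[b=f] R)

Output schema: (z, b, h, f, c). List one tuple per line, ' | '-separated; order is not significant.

Per-node cardinality:
  S → 4
  R → 6
  σ[f>=2](R) → 5
  ρ[d/f](σ[f>=2](R)) → 5
  (S ⋈[a=d] ρ[d/f](σ[f>=2](R))) → 3
  γ[z; COUNT(*)→b]((S ⋈[a=d] ρ[d/f](σ[f>=2](R)))) → 3
  R → 6
  (γ[z; COUNT(*)→b]((S ⋈[a=d] ρ[d/f](σ[f>=2](R)))) ⋈[b=f] R) → 3

== RESULT ==
z | b | h | f | c
q | 1 | 2 | 1 | 6
r | 1 | 2 | 1 | 6
t | 1 | 2 | 1 | 6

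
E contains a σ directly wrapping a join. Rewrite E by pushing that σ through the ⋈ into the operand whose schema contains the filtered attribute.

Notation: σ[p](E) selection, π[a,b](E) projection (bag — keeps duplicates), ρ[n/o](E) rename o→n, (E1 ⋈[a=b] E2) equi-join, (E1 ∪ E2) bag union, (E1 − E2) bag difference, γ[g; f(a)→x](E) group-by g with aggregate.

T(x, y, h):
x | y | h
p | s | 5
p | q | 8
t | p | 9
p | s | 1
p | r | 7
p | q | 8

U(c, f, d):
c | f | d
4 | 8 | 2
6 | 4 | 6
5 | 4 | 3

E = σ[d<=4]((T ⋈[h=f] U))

σ filters on d, owned by the right side.
E' = (T ⋈[h=f] σ[d<=4](U))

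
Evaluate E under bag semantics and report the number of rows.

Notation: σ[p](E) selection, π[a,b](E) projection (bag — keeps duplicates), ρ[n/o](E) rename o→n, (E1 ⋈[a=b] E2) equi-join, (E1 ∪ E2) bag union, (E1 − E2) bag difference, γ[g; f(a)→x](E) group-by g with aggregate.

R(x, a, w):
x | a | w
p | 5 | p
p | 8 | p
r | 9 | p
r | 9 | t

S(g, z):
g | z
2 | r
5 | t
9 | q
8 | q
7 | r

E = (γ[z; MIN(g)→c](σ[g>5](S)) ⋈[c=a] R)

Subexpression sizes:
  S → 5
  σ[g>5](S) → 3
  γ[z; MIN(g)→c](σ[g>5](S)) → 2
  R → 4
  (γ[z; MIN(g)→c](σ[g>5](S)) ⋈[c=a] R) → 1

|E| = 1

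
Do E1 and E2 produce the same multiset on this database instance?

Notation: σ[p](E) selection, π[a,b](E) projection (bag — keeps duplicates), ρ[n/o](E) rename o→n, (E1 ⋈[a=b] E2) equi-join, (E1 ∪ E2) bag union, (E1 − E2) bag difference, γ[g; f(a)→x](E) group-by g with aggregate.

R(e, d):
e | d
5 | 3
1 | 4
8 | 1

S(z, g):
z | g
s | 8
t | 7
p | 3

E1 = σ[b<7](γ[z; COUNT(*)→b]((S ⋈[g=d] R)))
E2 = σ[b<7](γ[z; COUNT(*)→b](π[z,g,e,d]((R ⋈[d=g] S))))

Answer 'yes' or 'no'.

E1 stepwise |·|:
  S → 3
  R → 3
  (S ⋈[g=d] R) → 1
  γ[z; COUNT(*)→b]((S ⋈[g=d] R)) → 1
  σ[b<7](γ[z; COUNT(*)→b]((S ⋈[g=d] R))) → 1
E2 stepwise |·|:
  R → 3
  S → 3
  (R ⋈[d=g] S) → 1
  π[z,g,e,d]((R ⋈[d=g] S)) → 1
  γ[z; COUNT(*)→b](π[z,g,e,d]((R ⋈[d=g] S))) → 1
  σ[b<7](γ[z; COUNT(*)→b](π[z,g,e,d]((R ⋈[d=g] S)))) → 1

E1 and E2 produce the same multiset:
z | b
p | 1

yes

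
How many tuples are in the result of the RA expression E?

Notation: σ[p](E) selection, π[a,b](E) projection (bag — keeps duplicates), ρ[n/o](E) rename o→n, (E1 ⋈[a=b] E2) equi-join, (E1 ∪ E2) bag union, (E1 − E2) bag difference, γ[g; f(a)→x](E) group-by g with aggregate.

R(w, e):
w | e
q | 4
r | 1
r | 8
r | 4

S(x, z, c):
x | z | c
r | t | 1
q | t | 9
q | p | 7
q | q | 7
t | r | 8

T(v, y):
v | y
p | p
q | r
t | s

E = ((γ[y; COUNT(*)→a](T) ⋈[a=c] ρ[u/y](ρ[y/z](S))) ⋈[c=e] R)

Subexpression sizes:
  T → 3
  γ[y; COUNT(*)→a](T) → 3
  S → 5
  ρ[y/z](S) → 5
  ρ[u/y](ρ[y/z](S)) → 5
  (γ[y; COUNT(*)→a](T) ⋈[a=c] ρ[u/y](ρ[y/z](S))) → 3
  R → 4
  ((γ[y; COUNT(*)→a](T) ⋈[a=c] ρ[u/y](ρ[y/z](S))) ⋈[c=e] R) → 3

|E| = 3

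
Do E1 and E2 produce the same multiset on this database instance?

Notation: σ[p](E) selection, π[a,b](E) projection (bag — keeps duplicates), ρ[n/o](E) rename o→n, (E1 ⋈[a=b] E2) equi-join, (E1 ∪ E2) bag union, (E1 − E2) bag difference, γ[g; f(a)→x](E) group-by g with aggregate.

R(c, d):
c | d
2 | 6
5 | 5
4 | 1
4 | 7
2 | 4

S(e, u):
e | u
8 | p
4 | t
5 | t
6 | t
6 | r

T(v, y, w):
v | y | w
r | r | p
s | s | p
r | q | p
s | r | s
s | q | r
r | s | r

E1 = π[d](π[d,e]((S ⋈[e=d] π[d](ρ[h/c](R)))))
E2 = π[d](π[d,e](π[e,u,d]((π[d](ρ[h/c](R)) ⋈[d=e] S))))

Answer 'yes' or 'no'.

E1 stepwise |·|:
  S → 5
  R → 5
  ρ[h/c](R) → 5
  π[d](ρ[h/c](R)) → 5
  (S ⋈[e=d] π[d](ρ[h/c](R))) → 4
  π[d,e]((S ⋈[e=d] π[d](ρ[h/c](R)))) → 4
  π[d](π[d,e]((S ⋈[e=d] π[d](ρ[h/c](R))))) → 4
E2 stepwise |·|:
  R → 5
  ρ[h/c](R) → 5
  π[d](ρ[h/c](R)) → 5
  S → 5
  (π[d](ρ[h/c](R)) ⋈[d=e] S) → 4
  π[e,u,d]((π[d](ρ[h/c](R)) ⋈[d=e] S)) → 4
  π[d,e](π[e,u,d]((π[d](ρ[h/c](R)) ⋈[d=e] S))) → 4
  π[d](π[d,e](π[e,u,d]((π[d](ρ[h/c](R)) ⋈[d=e] S)))) → 4

E1 and E2 produce the same multiset:
d
4
5
6
6

yes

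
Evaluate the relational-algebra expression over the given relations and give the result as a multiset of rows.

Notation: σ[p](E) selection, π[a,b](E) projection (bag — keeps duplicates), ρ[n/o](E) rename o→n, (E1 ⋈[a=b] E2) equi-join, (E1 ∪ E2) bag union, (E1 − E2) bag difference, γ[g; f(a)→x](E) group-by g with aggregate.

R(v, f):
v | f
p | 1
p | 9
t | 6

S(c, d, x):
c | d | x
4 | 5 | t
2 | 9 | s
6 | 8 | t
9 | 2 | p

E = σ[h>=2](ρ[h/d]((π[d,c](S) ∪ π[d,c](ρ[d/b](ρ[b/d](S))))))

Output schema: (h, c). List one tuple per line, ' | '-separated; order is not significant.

Per-node cardinality:
  S → 4
  π[d,c](S) → 4
  S → 4
  ρ[b/d](S) → 4
  ρ[d/b](ρ[b/d](S)) → 4
  π[d,c](ρ[d/b](ρ[b/d](S))) → 4
  (π[d,c](S) ∪ π[d,c](ρ[d/b](ρ[b/d](S)))) → 8
  ρ[h/d]((π[d,c](S) ∪ π[d,c](ρ[d/b](ρ[b/d](S))))) → 8
  σ[h>=2](ρ[h/d]((π[d,c](S) ∪ π[d,c](ρ[d/b](ρ[b/d](S)))))) → 8

== RESULT ==
h | c
2 | 9
2 | 9
5 | 4
5 | 4
8 | 6
8 | 6
9 | 2
9 | 2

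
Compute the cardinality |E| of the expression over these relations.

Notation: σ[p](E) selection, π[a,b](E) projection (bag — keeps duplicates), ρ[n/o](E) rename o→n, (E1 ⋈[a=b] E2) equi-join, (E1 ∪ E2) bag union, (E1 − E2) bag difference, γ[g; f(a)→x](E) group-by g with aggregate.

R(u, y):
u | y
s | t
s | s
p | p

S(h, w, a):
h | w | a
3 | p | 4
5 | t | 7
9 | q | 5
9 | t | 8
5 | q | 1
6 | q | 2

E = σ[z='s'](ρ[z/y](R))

Stepwise |·|:
  R → 3
  ρ[z/y](R) → 3
  σ[z='s'](ρ[z/y](R)) → 1

|E| = 1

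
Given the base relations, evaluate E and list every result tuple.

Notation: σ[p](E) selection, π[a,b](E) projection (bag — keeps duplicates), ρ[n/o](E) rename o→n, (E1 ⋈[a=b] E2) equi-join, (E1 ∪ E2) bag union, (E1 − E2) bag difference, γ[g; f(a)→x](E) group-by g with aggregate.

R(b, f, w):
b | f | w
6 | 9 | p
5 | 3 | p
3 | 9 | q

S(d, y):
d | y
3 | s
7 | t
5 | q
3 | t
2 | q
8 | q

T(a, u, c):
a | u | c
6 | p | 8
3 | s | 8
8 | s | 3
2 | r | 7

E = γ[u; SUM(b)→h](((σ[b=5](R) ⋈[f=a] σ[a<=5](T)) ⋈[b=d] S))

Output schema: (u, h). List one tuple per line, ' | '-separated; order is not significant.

Subexpression sizes:
  R → 3
  σ[b=5](R) → 1
  T → 4
  σ[a<=5](T) → 2
  (σ[b=5](R) ⋈[f=a] σ[a<=5](T)) → 1
  S → 6
  ((σ[b=5](R) ⋈[f=a] σ[a<=5](T)) ⋈[b=d] S) → 1
  γ[u; SUM(b)→h](((σ[b=5](R) ⋈[f=a] σ[a<=5](T)) ⋈[b=d] S)) → 1

== RESULT ==
u | h
s | 5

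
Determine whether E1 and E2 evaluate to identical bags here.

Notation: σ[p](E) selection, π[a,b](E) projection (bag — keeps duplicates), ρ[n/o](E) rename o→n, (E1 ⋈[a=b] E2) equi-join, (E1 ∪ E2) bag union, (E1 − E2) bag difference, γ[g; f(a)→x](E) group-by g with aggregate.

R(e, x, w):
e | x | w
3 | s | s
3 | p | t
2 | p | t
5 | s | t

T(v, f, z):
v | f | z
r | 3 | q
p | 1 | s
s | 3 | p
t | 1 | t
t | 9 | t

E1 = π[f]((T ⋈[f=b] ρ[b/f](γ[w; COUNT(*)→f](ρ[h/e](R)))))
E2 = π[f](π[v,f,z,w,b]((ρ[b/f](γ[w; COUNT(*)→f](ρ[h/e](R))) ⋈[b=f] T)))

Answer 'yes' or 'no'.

E1 per-node cardinality:
  T → 5
  R → 4
  ρ[h/e](R) → 4
  γ[w; COUNT(*)→f](ρ[h/e](R)) → 2
  ρ[b/f](γ[w; COUNT(*)→f](ρ[h/e](R))) → 2
  (T ⋈[f=b] ρ[b/f](γ[w; COUNT(*)→f](ρ[h/e](R)))) → 4
  π[f]((T ⋈[f=b] ρ[b/f](γ[w; COUNT(*)→f](ρ[h/e](R))))) → 4
E2 per-node cardinality:
  R → 4
  ρ[h/e](R) → 4
  γ[w; COUNT(*)→f](ρ[h/e](R)) → 2
  ρ[b/f](γ[w; COUNT(*)→f](ρ[h/e](R))) → 2
  T → 5
  (ρ[b/f](γ[w; COUNT(*)→f](ρ[h/e](R))) ⋈[b=f] T) → 4
  π[v,f,z,w,b]((ρ[b/f](γ[w; COUNT(*)→f](ρ[h/e](R))) ⋈[b=f] T)) → 4
  π[f](π[v,f,z,w,b]((ρ[b/f](γ[w; COUNT(*)→f](ρ[h/e](R))) ⋈[b=f] T))) → 4

E1 and E2 produce the same multiset:
f
1
1
3
3

yes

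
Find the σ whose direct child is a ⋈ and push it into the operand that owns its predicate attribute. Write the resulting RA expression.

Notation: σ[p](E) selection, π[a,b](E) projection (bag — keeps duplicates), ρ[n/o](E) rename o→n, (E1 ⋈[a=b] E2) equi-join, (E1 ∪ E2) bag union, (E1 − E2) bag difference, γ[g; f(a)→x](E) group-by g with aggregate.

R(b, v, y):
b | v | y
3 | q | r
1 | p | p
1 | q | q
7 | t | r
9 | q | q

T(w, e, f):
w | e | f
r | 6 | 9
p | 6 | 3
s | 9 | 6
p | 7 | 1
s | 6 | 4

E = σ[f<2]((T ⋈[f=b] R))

σ filters on f, owned by the left side.
E' = (σ[f<2](T) ⋈[f=b] R)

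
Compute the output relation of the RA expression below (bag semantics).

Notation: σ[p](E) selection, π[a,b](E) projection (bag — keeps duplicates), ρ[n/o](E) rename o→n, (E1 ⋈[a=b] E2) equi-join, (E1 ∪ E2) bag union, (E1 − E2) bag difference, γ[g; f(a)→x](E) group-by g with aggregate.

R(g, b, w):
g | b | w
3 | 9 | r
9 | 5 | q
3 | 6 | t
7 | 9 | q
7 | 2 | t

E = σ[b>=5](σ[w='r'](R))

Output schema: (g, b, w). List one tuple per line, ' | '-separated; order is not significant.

Row counts bottom-up:
  R → 5
  σ[w='r'](R) → 1
  σ[b>=5](σ[w='r'](R)) → 1

== RESULT ==
g | b | w
3 | 9 | r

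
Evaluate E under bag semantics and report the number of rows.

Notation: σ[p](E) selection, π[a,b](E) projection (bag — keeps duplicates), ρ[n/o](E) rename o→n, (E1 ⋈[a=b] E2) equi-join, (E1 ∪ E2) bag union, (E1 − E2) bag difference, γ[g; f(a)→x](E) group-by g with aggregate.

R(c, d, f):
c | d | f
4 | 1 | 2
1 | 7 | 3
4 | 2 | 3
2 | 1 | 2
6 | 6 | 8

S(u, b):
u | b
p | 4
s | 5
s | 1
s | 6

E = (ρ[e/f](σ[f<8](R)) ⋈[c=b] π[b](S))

Stepwise |·|:
  R → 5
  σ[f<8](R) → 4
  ρ[e/f](σ[f<8](R)) → 4
  S → 4
  π[b](S) → 4
  (ρ[e/f](σ[f<8](R)) ⋈[c=b] π[b](S)) → 3

|E| = 3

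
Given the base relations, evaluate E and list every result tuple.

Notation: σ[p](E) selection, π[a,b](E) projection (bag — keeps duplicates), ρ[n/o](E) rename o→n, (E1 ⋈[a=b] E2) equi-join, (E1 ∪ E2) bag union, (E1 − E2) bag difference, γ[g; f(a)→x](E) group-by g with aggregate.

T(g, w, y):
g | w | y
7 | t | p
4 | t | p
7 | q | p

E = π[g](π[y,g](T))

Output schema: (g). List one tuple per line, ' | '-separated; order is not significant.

Per-node cardinality:
  T → 3
  π[y,g](T) → 3
  π[g](π[y,g](T)) → 3

== RESULT ==
g
4
7
7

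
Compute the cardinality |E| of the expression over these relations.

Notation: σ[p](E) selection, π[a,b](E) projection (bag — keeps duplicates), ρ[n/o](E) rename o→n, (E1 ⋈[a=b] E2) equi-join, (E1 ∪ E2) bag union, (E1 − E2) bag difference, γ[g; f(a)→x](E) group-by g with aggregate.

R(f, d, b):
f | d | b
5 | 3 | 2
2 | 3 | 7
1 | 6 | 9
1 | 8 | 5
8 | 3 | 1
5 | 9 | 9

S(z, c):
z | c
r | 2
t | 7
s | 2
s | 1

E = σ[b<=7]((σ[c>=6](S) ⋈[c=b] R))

Row counts bottom-up:
  S → 4
  σ[c>=6](S) → 1
  R → 6
  (σ[c>=6](S) ⋈[c=b] R) → 1
  σ[b<=7]((σ[c>=6](S) ⋈[c=b] R)) → 1

|E| = 1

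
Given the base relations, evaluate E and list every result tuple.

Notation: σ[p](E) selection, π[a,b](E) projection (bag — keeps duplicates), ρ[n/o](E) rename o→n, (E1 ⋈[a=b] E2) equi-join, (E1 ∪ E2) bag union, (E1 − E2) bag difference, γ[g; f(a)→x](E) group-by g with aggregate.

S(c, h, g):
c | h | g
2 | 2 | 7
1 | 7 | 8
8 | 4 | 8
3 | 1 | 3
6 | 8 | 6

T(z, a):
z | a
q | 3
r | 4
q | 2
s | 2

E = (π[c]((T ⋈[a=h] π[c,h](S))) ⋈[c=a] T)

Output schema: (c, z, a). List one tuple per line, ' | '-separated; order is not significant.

Row counts bottom-up:
  T → 4
  S → 5
  π[c,h](S) → 5
  (T ⋈[a=h] π[c,h](S)) → 3
  π[c]((T ⋈[a=h] π[c,h](S))) → 3
  T → 4
  (π[c]((T ⋈[a=h] π[c,h](S))) ⋈[c=a] T) → 4

== RESULT ==
c | z | a
2 | q | 2
2 | q | 2
2 | s | 2
2 | s | 2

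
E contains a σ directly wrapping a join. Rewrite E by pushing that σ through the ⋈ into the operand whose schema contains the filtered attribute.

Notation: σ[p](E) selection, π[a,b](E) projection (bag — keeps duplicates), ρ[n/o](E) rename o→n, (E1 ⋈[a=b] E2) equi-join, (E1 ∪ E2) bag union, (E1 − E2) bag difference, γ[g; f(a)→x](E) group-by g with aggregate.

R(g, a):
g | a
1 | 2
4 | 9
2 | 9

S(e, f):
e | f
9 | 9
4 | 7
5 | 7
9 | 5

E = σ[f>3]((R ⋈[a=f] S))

σ filters on f, owned by the right side.
E' = (R ⋈[a=f] σ[f>3](S))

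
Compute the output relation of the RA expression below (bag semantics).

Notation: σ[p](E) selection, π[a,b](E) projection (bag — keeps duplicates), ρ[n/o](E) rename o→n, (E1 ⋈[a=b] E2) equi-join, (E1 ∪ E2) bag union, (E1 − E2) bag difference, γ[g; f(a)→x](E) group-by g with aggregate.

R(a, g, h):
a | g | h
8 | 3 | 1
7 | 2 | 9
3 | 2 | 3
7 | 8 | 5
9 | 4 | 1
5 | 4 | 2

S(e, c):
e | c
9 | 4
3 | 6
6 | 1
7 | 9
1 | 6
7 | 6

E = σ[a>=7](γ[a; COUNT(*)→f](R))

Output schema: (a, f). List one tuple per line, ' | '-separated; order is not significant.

Stepwise |·|:
  R → 6
  γ[a; COUNT(*)→f](R) → 5
  σ[a>=7](γ[a; COUNT(*)→f](R)) → 3

== RESULT ==
a | f
7 | 2
8 | 1
9 | 1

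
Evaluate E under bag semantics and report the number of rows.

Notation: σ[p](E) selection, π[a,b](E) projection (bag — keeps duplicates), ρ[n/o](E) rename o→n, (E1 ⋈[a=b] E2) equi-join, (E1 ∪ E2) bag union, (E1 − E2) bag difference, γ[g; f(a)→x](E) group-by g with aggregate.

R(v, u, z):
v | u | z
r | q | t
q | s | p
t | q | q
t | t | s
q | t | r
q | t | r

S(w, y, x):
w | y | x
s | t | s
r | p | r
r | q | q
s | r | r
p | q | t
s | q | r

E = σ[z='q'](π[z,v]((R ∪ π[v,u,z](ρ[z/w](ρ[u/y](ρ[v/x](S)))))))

Stepwise |·|:
  R → 6
  S → 6
  ρ[v/x](S) → 6
  ρ[u/y](ρ[v/x](S)) → 6
  ρ[z/w](ρ[u/y](ρ[v/x](S))) → 6
  π[v,u,z](ρ[z/w](ρ[u/y](ρ[v/x](S)))) → 6
  (R ∪ π[v,u,z](ρ[z/w](ρ[u/y](ρ[v/x](S))))) → 12
  π[z,v]((R ∪ π[v,u,z](ρ[z/w](ρ[u/y](ρ[v/x](S)))))) → 12
  σ[z='q'](π[z,v]((R ∪ π[v,u,z](ρ[z/w](ρ[u/y](ρ[v/x](S))))))) → 1

|E| = 1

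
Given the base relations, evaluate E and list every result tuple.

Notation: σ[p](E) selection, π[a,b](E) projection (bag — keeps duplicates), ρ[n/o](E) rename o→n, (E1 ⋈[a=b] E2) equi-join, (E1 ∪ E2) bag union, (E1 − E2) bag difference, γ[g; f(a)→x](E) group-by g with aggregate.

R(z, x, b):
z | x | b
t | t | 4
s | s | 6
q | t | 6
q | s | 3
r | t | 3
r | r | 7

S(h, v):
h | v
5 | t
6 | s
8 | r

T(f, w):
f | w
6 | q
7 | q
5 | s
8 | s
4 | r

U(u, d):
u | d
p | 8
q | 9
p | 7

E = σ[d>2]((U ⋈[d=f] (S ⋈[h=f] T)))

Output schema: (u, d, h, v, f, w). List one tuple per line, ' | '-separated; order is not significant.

Per-node cardinality:
  U → 3
  S → 3
  T → 5
  (S ⋈[h=f] T) → 3
  (U ⋈[d=f] (S ⋈[h=f] T)) → 1
  σ[d>2]((U ⋈[d=f] (S ⋈[h=f] T))) → 1

== RESULT ==
u | d | h | v | f | w
p | 8 | 8 | r | 8 | s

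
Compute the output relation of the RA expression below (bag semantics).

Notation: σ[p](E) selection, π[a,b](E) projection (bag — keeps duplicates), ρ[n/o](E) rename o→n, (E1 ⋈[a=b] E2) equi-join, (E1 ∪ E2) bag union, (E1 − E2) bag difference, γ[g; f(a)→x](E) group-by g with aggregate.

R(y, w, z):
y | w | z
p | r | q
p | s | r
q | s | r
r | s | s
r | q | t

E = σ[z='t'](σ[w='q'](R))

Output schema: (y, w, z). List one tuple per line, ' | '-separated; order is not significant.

Stepwise |·|:
  R → 5
  σ[w='q'](R) → 1
  σ[z='t'](σ[w='q'](R)) → 1

== RESULT ==
y | w | z
r | q | t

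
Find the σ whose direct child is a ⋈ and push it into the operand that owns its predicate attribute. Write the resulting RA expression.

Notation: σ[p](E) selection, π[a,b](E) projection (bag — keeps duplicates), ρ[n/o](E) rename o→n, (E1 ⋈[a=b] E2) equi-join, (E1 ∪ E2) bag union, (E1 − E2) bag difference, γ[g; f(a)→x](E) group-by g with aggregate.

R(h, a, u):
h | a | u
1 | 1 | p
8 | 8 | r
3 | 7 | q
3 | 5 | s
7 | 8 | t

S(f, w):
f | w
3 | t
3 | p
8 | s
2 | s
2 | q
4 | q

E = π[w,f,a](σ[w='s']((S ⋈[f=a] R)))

σ filters on w, owned by the left side.
E' = π[w,f,a]((σ[w='s'](S) ⋈[f=a] R))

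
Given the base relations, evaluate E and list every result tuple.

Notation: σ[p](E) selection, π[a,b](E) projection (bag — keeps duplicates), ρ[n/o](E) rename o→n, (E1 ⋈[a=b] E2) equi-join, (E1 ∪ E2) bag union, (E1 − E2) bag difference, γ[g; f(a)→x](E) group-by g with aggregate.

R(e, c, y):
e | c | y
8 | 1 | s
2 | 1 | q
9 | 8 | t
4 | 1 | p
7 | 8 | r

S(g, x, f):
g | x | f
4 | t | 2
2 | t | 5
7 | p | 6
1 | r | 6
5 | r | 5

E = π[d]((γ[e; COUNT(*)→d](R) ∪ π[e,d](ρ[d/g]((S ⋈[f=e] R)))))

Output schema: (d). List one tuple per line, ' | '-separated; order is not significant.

Stepwise |·|:
  R → 5
  γ[e; COUNT(*)→d](R) → 5
  S → 5
  R → 5
  (S ⋈[f=e] R) → 1
  ρ[d/g]((S ⋈[f=e] R)) → 1
  π[e,d](ρ[d/g]((S ⋈[f=e] R))) → 1
  (γ[e; COUNT(*)→d](R) ∪ π[e,d](ρ[d/g]((S ⋈[f=e] R)))) → 6
  π[d]((γ[e; COUNT(*)→d](R) ∪ π[e,d](ρ[d/g]((S ⋈[f=e] R))))) → 6

== RESULT ==
d
1
1
1
1
1
4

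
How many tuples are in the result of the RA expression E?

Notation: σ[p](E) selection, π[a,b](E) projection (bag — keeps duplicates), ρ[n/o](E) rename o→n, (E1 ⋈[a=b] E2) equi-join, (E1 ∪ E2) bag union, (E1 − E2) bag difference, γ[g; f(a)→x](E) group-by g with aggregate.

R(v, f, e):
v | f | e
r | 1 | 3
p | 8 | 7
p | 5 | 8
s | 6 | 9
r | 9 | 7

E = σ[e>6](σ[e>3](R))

Stepwise |·|:
  R → 5
  σ[e>3](R) → 4
  σ[e>6](σ[e>3](R)) → 4

|E| = 4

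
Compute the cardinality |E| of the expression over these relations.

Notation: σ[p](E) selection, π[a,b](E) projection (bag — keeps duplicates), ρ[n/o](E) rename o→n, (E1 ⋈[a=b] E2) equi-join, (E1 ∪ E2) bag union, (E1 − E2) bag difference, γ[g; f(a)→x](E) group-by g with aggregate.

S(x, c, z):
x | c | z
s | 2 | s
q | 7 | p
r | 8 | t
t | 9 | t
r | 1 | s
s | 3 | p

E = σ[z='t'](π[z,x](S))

Row counts bottom-up:
  S → 6
  π[z,x](S) → 6
  σ[z='t'](π[z,x](S)) → 2

|E| = 2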